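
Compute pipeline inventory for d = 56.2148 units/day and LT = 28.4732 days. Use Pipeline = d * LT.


Pipeline = 56.2148 * 28.4732 = 1600.6152

1600.6152 units


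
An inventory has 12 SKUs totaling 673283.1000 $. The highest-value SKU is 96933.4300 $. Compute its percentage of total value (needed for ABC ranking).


Top item = 96933.4300
Total = 673283.1000
Percentage = 96933.4300 / 673283.1000 * 100 = 14.3971

14.3971%


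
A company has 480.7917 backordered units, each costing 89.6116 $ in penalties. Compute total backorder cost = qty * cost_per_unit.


Total = 480.7917 * 89.6116 = 43084.5135

43084.5135 $


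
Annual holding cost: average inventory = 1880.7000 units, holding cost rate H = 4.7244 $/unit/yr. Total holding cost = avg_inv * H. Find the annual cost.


Cost = 1880.7000 * 4.7244 = 8885.1791

8885.1791 $/yr


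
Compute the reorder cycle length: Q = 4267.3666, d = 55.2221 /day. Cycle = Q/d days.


Cycle = 4267.3666 / 55.2221 = 77.2764

77.2764 days


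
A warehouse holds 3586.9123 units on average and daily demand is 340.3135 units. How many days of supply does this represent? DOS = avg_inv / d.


DOS = 3586.9123 / 340.3135 = 10.5400

10.5400 days


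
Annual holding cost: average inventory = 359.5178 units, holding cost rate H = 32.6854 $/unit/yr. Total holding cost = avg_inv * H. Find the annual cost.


Cost = 359.5178 * 32.6854 = 11750.9831

11750.9831 $/yr


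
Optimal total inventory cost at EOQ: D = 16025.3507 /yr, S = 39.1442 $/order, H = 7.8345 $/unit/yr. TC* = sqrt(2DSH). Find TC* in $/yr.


2*D*S*H = 9829156.3806
TC* = sqrt(9829156.3806) = 3135.1485

3135.1485 $/yr


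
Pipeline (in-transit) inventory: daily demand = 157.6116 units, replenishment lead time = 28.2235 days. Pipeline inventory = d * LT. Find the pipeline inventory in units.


Pipeline = 157.6116 * 28.2235 = 4448.3510

4448.3510 units


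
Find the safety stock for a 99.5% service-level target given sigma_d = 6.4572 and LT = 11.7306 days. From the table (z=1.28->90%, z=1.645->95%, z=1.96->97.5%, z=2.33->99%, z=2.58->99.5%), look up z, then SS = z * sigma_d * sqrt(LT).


From the table, SL = 99.5% corresponds to z = 2.58
sqrt(LT) = sqrt(11.7306) = 3.4250
SS = 2.58 * 6.4572 * 3.4250 = 57.0590

57.0590 units


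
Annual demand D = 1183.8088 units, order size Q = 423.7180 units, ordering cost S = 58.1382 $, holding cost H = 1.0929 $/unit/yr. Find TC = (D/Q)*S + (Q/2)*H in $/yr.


Ordering cost = D*S/Q = 162.4300
Holding cost = Q*H/2 = 231.5407
TC = 162.4300 + 231.5407 = 393.9707

393.9707 $/yr


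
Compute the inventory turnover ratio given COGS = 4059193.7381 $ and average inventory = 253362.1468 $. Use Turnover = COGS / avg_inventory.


Turnover = 4059193.7381 / 253362.1468 = 16.0213

16.0213


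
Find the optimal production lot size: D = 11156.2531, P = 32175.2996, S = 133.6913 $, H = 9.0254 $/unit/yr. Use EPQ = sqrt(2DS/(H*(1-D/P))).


1 - D/P = 1 - 0.3467 = 0.6533
H*(1-D/P) = 5.8960
2DS = 2982987.9601
EPQ = sqrt(505934.8904) = 711.2910

711.2910 units


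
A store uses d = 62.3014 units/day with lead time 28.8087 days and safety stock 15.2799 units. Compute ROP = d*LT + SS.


d*LT = 62.3014 * 28.8087 = 1794.8223
ROP = 1794.8223 + 15.2799 = 1810.1022

1810.1022 units


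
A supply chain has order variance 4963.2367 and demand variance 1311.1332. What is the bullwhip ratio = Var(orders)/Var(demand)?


BW = 4963.2367 / 1311.1332 = 3.7855

3.7855


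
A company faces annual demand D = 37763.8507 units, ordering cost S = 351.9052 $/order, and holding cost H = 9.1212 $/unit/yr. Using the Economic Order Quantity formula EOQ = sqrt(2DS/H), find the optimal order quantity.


2*D*S = 2 * 37763.8507 * 351.9052 = 26578590.8667
2*D*S/H = 2913935.7614
EOQ = sqrt(2913935.7614) = 1707.0254

1707.0254 units


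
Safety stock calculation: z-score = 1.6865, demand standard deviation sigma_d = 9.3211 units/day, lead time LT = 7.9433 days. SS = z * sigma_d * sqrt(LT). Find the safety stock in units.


sqrt(LT) = sqrt(7.9433) = 2.8184
SS = 1.6865 * 9.3211 * 2.8184 = 44.3051

44.3051 units


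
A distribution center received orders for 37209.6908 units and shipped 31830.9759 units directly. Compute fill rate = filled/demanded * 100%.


FR = 31830.9759 / 37209.6908 * 100 = 85.5449

85.5449%


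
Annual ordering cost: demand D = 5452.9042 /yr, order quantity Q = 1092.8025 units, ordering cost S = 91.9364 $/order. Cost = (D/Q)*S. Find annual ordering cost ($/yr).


Number of orders = D/Q = 4.9898
Cost = 4.9898 * 91.9364 = 458.7475

458.7475 $/yr


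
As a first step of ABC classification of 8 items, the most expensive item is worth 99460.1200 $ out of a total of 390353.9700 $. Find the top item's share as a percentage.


Top item = 99460.1200
Total = 390353.9700
Percentage = 99460.1200 / 390353.9700 * 100 = 25.4795

25.4795%


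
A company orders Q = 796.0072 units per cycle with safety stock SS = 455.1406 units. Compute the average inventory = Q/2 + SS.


Q/2 = 398.0036
Avg = 398.0036 + 455.1406 = 853.1442

853.1442 units


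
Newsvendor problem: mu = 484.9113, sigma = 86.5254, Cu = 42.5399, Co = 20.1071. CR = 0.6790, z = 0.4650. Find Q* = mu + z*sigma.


CR = Cu/(Cu+Co) = 42.5399/(42.5399+20.1071) = 0.6790
z = 0.4650
Q* = 484.9113 + 0.4650 * 86.5254 = 525.1456

525.1456 units


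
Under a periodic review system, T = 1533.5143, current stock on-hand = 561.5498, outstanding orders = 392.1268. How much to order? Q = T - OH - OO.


Inventory position = OH + OO = 561.5498 + 392.1268 = 953.6766
Q = 1533.5143 - 953.6766 = 579.8377

579.8377 units


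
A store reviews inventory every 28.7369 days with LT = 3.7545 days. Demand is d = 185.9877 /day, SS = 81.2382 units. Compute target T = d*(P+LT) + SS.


P + LT = 32.4914
d*(P+LT) = 185.9877 * 32.4914 = 6043.0008
T = 6043.0008 + 81.2382 = 6124.2390

6124.2390 units


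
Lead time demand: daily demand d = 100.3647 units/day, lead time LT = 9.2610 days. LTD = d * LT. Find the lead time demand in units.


LTD = 100.3647 * 9.2610 = 929.4775

929.4775 units


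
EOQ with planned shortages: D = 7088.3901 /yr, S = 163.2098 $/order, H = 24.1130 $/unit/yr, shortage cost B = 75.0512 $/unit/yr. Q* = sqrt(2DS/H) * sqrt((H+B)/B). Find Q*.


sqrt(2DS/H) = 309.7678
sqrt((H+B)/B) = 1.1495
Q* = 309.7678 * 1.1495 = 356.0696

356.0696 units


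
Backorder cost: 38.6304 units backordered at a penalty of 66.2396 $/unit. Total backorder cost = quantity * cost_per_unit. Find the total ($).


Total = 38.6304 * 66.2396 = 2558.8622

2558.8622 $


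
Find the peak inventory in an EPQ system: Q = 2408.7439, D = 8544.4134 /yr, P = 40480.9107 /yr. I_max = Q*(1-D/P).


D/P = 0.2111
1 - D/P = 0.7889
I_max = 2408.7439 * 0.7889 = 1900.3239

1900.3239 units


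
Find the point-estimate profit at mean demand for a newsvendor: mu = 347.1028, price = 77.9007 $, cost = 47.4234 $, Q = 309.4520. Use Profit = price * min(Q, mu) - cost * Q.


Sales at mu = min(309.4520, 347.1028) = 309.4520
Revenue = 77.9007 * 309.4520 = 24106.5274
Total cost = 47.4234 * 309.4520 = 14675.2660
Profit = 24106.5274 - 14675.2660 = 9431.2614

9431.2614 $


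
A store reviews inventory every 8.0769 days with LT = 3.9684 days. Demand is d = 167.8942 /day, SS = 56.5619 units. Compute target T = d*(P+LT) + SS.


P + LT = 12.0453
d*(P+LT) = 167.8942 * 12.0453 = 2022.3360
T = 2022.3360 + 56.5619 = 2078.8979

2078.8979 units


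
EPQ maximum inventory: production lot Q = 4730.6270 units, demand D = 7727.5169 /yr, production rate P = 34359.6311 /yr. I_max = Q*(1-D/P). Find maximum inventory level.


D/P = 0.2249
1 - D/P = 0.7751
I_max = 4730.6270 * 0.7751 = 3666.7040

3666.7040 units


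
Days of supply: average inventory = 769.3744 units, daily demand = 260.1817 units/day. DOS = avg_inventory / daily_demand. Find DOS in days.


DOS = 769.3744 / 260.1817 = 2.9571

2.9571 days


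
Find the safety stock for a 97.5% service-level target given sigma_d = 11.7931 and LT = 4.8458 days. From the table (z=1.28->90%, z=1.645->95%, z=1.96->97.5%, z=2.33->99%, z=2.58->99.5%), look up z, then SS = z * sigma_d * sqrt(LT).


From the table, SL = 97.5% corresponds to z = 1.96
sqrt(LT) = sqrt(4.8458) = 2.2013
SS = 1.96 * 11.7931 * 2.2013 = 50.8823

50.8823 units


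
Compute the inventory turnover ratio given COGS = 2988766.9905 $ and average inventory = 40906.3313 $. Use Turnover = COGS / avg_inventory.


Turnover = 2988766.9905 / 40906.3313 = 73.0637

73.0637


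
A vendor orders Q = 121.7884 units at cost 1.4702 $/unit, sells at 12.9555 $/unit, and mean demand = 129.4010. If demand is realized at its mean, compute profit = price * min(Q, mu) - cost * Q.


Sales at mu = min(121.7884, 129.4010) = 121.7884
Revenue = 12.9555 * 121.7884 = 1577.8296
Total cost = 1.4702 * 121.7884 = 179.0533
Profit = 1577.8296 - 179.0533 = 1398.7763

1398.7763 $


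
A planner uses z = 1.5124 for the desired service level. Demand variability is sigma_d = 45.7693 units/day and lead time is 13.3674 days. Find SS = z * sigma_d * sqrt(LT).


sqrt(LT) = sqrt(13.3674) = 3.6561
SS = 1.5124 * 45.7693 * 3.6561 = 253.0838

253.0838 units


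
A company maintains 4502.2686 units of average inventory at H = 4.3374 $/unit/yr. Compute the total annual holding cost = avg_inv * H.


Cost = 4502.2686 * 4.3374 = 19528.1398

19528.1398 $/yr


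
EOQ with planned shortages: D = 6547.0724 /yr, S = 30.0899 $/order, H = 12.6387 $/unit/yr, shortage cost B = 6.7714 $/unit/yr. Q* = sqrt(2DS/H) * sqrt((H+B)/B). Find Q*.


sqrt(2DS/H) = 176.5622
sqrt((H+B)/B) = 1.6931
Q* = 176.5622 * 1.6931 = 298.9320

298.9320 units


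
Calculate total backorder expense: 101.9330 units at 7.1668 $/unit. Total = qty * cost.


Total = 101.9330 * 7.1668 = 730.5334

730.5334 $


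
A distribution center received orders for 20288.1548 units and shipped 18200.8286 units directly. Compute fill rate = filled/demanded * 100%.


FR = 18200.8286 / 20288.1548 * 100 = 89.7116

89.7116%


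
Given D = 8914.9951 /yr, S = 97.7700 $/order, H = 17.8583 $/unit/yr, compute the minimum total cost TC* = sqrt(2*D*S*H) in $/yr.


2*D*S*H = 31131269.7087
TC* = sqrt(31131269.7087) = 5579.5403

5579.5403 $/yr


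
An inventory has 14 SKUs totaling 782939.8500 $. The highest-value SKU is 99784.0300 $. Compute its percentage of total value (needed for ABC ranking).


Top item = 99784.0300
Total = 782939.8500
Percentage = 99784.0300 / 782939.8500 * 100 = 12.7448

12.7448%


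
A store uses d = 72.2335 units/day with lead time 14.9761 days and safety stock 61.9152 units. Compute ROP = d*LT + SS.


d*LT = 72.2335 * 14.9761 = 1081.7761
ROP = 1081.7761 + 61.9152 = 1143.6913

1143.6913 units


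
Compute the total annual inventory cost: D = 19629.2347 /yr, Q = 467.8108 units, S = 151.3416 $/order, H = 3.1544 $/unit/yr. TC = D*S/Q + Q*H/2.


Ordering cost = D*S/Q = 6350.2591
Holding cost = Q*H/2 = 737.8312
TC = 6350.2591 + 737.8312 = 7088.0903

7088.0903 $/yr


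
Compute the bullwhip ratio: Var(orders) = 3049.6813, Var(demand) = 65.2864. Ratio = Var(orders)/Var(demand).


BW = 3049.6813 / 65.2864 = 46.7124

46.7124


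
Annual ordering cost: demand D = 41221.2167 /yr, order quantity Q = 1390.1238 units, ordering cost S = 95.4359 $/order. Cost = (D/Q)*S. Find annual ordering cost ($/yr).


Number of orders = D/Q = 29.6529
Cost = 29.6529 * 95.4359 = 2829.9522

2829.9522 $/yr


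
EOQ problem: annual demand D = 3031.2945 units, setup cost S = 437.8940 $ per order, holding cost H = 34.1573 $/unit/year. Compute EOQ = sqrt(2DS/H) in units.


2*D*S = 2 * 3031.2945 * 437.8940 = 2654771.3476
2*D*S/H = 77721.9320
EOQ = sqrt(77721.9320) = 278.7865

278.7865 units


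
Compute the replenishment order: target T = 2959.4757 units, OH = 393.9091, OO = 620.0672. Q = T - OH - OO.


Inventory position = OH + OO = 393.9091 + 620.0672 = 1013.9763
Q = 2959.4757 - 1013.9763 = 1945.4994

1945.4994 units


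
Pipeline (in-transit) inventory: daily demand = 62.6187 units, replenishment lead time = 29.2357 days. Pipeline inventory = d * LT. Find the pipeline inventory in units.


Pipeline = 62.6187 * 29.2357 = 1830.7015

1830.7015 units


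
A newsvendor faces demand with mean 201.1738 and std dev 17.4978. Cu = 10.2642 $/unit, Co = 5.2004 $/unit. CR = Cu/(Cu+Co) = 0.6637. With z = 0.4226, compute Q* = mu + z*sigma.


CR = Cu/(Cu+Co) = 10.2642/(10.2642+5.2004) = 0.6637
z = 0.4226
Q* = 201.1738 + 0.4226 * 17.4978 = 208.5684

208.5684 units


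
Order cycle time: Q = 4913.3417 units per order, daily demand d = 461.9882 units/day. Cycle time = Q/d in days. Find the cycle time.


Cycle = 4913.3417 / 461.9882 = 10.6352

10.6352 days


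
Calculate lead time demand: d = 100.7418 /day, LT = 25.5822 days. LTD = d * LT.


LTD = 100.7418 * 25.5822 = 2577.1969

2577.1969 units


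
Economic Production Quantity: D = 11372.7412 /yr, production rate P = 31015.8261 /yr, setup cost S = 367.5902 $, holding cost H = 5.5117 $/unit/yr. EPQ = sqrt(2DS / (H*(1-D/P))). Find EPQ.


1 - D/P = 1 - 0.3667 = 0.6333
H*(1-D/P) = 3.4907
2DS = 8361016.4245
EPQ = sqrt(2395229.6816) = 1547.6530

1547.6530 units


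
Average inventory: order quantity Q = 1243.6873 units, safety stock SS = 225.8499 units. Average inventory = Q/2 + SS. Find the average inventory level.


Q/2 = 621.8437
Avg = 621.8437 + 225.8499 = 847.6935

847.6935 units


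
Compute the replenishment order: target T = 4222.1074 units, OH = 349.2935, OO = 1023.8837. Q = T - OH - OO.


Inventory position = OH + OO = 349.2935 + 1023.8837 = 1373.1772
Q = 4222.1074 - 1373.1772 = 2848.9302

2848.9302 units


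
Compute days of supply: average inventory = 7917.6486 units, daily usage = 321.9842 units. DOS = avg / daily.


DOS = 7917.6486 / 321.9842 = 24.5902

24.5902 days


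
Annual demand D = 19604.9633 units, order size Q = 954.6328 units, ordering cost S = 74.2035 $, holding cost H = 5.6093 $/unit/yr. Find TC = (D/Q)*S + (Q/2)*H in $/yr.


Ordering cost = D*S/Q = 1523.8916
Holding cost = Q*H/2 = 2677.4109
TC = 1523.8916 + 2677.4109 = 4201.3025

4201.3025 $/yr


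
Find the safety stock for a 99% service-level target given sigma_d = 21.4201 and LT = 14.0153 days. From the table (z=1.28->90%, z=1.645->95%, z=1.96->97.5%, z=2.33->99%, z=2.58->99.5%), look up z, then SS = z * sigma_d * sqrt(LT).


From the table, SL = 99% corresponds to z = 2.33
sqrt(LT) = sqrt(14.0153) = 3.7437
SS = 2.33 * 21.4201 * 3.7437 = 186.8438

186.8438 units


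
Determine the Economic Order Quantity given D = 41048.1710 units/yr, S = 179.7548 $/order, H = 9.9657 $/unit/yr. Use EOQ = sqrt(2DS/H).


2*D*S = 2 * 41048.1710 * 179.7548 = 14757211.5369
2*D*S/H = 1480800.2987
EOQ = sqrt(1480800.2987) = 1216.8814

1216.8814 units


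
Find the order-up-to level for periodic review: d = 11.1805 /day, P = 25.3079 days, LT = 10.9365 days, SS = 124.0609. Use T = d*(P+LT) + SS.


P + LT = 36.2444
d*(P+LT) = 11.1805 * 36.2444 = 405.2305
T = 405.2305 + 124.0609 = 529.2914

529.2914 units


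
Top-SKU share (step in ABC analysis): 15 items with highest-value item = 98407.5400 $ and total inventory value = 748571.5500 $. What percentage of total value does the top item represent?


Top item = 98407.5400
Total = 748571.5500
Percentage = 98407.5400 / 748571.5500 * 100 = 13.1460

13.1460%


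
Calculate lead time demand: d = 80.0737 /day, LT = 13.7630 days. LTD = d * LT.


LTD = 80.0737 * 13.7630 = 1102.0543

1102.0543 units


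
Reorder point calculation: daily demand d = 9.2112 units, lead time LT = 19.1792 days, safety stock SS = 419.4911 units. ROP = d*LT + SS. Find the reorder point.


d*LT = 9.2112 * 19.1792 = 176.6634
ROP = 176.6634 + 419.4911 = 596.1545

596.1545 units


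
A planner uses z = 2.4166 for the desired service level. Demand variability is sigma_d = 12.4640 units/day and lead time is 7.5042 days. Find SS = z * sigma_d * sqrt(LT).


sqrt(LT) = sqrt(7.5042) = 2.7394
SS = 2.4166 * 12.4640 * 2.7394 = 82.5115

82.5115 units


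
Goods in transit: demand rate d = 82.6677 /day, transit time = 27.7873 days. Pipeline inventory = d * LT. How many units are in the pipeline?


Pipeline = 82.6677 * 27.7873 = 2297.1122

2297.1122 units


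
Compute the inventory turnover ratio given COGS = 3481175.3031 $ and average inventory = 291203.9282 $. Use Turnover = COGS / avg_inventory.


Turnover = 3481175.3031 / 291203.9282 = 11.9544

11.9544


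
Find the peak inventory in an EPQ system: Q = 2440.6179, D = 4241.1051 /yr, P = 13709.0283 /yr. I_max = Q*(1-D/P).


D/P = 0.3094
1 - D/P = 0.6906
I_max = 2440.6179 * 0.6906 = 1685.5741

1685.5741 units


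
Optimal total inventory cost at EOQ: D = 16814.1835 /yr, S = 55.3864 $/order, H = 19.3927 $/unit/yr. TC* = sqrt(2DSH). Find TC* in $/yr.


2*D*S*H = 36119954.5630
TC* = sqrt(36119954.5630) = 6009.9879

6009.9879 $/yr


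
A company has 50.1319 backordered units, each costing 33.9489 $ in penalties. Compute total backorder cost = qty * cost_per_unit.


Total = 50.1319 * 33.9489 = 1701.9229

1701.9229 $


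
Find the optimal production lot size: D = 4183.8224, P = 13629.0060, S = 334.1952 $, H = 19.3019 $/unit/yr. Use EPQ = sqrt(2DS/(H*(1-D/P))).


1 - D/P = 1 - 0.3070 = 0.6930
H*(1-D/P) = 13.3766
2DS = 2796426.7275
EPQ = sqrt(209053.3645) = 457.2235

457.2235 units


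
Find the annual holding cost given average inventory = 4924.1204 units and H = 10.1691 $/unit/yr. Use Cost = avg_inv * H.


Cost = 4924.1204 * 10.1691 = 50073.8728

50073.8728 $/yr


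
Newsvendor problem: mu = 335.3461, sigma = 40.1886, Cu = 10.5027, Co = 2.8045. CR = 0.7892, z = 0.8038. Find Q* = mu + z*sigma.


CR = Cu/(Cu+Co) = 10.5027/(10.5027+2.8045) = 0.7892
z = 0.8038
Q* = 335.3461 + 0.8038 * 40.1886 = 367.6497

367.6497 units


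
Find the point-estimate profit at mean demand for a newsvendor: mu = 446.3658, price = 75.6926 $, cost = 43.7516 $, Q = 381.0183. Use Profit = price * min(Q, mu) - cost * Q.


Sales at mu = min(381.0183, 446.3658) = 381.0183
Revenue = 75.6926 * 381.0183 = 28840.2658
Total cost = 43.7516 * 381.0183 = 16670.1603
Profit = 28840.2658 - 16670.1603 = 12170.1055

12170.1055 $


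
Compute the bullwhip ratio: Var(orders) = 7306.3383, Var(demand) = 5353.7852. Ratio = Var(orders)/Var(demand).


BW = 7306.3383 / 5353.7852 = 1.3647

1.3647


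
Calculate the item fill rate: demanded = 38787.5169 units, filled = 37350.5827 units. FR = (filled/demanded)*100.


FR = 37350.5827 / 38787.5169 * 100 = 96.2954

96.2954%


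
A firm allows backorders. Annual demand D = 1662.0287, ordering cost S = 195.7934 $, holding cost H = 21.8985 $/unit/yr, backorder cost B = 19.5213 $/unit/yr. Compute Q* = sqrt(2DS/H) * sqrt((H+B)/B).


sqrt(2DS/H) = 172.3956
sqrt((H+B)/B) = 1.4566
Q* = 172.3956 * 1.4566 = 251.1168

251.1168 units


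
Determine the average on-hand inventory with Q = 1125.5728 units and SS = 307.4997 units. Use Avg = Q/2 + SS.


Q/2 = 562.7864
Avg = 562.7864 + 307.4997 = 870.2861

870.2861 units


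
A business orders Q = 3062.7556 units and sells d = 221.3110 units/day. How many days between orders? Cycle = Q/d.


Cycle = 3062.7556 / 221.3110 = 13.8391

13.8391 days


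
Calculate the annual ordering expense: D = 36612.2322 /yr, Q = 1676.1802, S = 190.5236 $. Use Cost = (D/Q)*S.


Number of orders = D/Q = 21.8427
Cost = 21.8427 * 190.5236 = 4161.5420

4161.5420 $/yr


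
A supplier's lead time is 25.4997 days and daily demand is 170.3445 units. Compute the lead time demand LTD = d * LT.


LTD = 170.3445 * 25.4997 = 4343.7336

4343.7336 units


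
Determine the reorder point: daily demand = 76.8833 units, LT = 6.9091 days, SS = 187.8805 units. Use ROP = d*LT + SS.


d*LT = 76.8833 * 6.9091 = 531.1944
ROP = 531.1944 + 187.8805 = 719.0749

719.0749 units


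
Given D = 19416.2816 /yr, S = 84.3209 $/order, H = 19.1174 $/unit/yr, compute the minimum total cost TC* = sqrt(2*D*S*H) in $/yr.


2*D*S*H = 62597951.0583
TC* = sqrt(62597951.0583) = 7911.8867

7911.8867 $/yr


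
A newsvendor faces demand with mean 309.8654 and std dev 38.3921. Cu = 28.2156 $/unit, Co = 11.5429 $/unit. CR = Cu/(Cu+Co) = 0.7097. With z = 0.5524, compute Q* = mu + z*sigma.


CR = Cu/(Cu+Co) = 28.2156/(28.2156+11.5429) = 0.7097
z = 0.5524
Q* = 309.8654 + 0.5524 * 38.3921 = 331.0732

331.0732 units


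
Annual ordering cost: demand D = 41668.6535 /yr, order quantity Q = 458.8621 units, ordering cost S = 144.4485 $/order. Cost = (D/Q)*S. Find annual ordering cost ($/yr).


Number of orders = D/Q = 90.8087
Cost = 90.8087 * 144.4485 = 13117.1751

13117.1751 $/yr


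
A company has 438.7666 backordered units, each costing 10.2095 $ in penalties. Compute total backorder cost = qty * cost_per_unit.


Total = 438.7666 * 10.2095 = 4479.5876

4479.5876 $


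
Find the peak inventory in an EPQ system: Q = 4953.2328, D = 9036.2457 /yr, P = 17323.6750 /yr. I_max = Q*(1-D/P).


D/P = 0.5216
1 - D/P = 0.4784
I_max = 4953.2328 * 0.4784 = 2369.5646

2369.5646 units


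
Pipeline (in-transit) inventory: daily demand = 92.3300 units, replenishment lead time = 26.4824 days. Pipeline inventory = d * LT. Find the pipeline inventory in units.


Pipeline = 92.3300 * 26.4824 = 2445.1200

2445.1200 units


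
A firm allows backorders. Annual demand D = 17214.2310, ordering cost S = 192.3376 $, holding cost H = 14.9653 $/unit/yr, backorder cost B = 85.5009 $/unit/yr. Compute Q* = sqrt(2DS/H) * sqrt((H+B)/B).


sqrt(2DS/H) = 665.1938
sqrt((H+B)/B) = 1.0840
Q* = 665.1938 * 1.0840 = 721.0624

721.0624 units


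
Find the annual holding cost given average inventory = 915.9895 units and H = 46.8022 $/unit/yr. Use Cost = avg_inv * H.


Cost = 915.9895 * 46.8022 = 42870.3238

42870.3238 $/yr


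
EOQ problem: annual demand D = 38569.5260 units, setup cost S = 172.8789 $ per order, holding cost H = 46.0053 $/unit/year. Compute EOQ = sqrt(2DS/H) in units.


2*D*S = 2 * 38569.5260 * 172.8789 = 13335714.4568
2*D*S/H = 289873.4376
EOQ = sqrt(289873.4376) = 538.3990

538.3990 units


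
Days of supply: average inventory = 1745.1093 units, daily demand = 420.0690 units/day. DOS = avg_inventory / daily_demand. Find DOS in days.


DOS = 1745.1093 / 420.0690 = 4.1543

4.1543 days


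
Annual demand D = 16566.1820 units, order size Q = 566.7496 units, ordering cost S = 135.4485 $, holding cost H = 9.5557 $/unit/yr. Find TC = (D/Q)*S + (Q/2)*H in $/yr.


Ordering cost = D*S/Q = 3959.1814
Holding cost = Q*H/2 = 2707.8446
TC = 3959.1814 + 2707.8446 = 6667.0260

6667.0260 $/yr


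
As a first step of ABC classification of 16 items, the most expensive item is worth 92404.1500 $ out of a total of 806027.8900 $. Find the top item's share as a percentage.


Top item = 92404.1500
Total = 806027.8900
Percentage = 92404.1500 / 806027.8900 * 100 = 11.4641

11.4641%


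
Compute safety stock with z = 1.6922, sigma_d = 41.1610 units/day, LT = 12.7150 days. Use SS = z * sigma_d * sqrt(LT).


sqrt(LT) = sqrt(12.7150) = 3.5658
SS = 1.6922 * 41.1610 * 3.5658 = 248.3681

248.3681 units


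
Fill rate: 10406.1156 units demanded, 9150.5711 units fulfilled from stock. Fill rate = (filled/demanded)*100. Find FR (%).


FR = 9150.5711 / 10406.1156 * 100 = 87.9346

87.9346%


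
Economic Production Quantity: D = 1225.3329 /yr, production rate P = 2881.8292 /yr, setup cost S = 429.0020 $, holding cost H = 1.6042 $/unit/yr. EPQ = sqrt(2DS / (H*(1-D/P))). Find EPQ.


1 - D/P = 1 - 0.4252 = 0.5748
H*(1-D/P) = 0.9221
2DS = 1051340.5295
EPQ = sqrt(1140151.7608) = 1067.7789

1067.7789 units


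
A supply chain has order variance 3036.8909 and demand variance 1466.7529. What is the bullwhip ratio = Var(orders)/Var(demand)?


BW = 3036.8909 / 1466.7529 = 2.0705

2.0705


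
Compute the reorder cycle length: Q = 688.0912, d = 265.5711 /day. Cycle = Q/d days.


Cycle = 688.0912 / 265.5711 = 2.5910

2.5910 days


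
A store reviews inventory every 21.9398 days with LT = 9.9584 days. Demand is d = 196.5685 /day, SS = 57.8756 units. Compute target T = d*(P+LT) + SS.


P + LT = 31.8982
d*(P+LT) = 196.5685 * 31.8982 = 6270.1813
T = 6270.1813 + 57.8756 = 6328.0569

6328.0569 units


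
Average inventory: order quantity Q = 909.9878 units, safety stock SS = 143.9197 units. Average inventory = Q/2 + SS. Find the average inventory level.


Q/2 = 454.9939
Avg = 454.9939 + 143.9197 = 598.9136

598.9136 units


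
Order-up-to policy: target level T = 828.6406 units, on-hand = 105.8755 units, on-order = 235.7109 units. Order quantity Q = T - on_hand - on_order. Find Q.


Inventory position = OH + OO = 105.8755 + 235.7109 = 341.5864
Q = 828.6406 - 341.5864 = 487.0542

487.0542 units


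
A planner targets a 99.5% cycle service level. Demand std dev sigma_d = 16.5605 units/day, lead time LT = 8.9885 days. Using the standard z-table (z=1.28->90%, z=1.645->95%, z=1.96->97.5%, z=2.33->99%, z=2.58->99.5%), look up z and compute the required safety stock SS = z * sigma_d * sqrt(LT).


From the table, SL = 99.5% corresponds to z = 2.58
sqrt(LT) = sqrt(8.9885) = 2.9981
SS = 2.58 * 16.5605 * 2.9981 = 128.0964

128.0964 units


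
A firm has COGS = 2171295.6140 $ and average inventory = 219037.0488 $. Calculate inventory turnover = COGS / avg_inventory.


Turnover = 2171295.6140 / 219037.0488 = 9.9129

9.9129


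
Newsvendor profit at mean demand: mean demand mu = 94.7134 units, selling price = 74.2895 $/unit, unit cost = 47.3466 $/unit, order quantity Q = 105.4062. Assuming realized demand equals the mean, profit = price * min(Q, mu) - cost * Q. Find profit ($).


Sales at mu = min(105.4062, 94.7134) = 94.7134
Revenue = 74.2895 * 94.7134 = 7036.2111
Total cost = 47.3466 * 105.4062 = 4990.6252
Profit = 7036.2111 - 4990.6252 = 2045.5859

2045.5859 $


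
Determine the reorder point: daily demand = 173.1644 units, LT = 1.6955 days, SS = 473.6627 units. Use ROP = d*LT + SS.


d*LT = 173.1644 * 1.6955 = 293.6002
ROP = 293.6002 + 473.6627 = 767.2629

767.2629 units


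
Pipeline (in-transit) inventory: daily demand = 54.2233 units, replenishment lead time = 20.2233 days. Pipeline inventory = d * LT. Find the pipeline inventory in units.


Pipeline = 54.2233 * 20.2233 = 1096.5741

1096.5741 units


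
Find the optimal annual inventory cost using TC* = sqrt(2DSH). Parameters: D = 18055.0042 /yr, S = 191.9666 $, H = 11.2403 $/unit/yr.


2*D*S*H = 77916810.2276
TC* = sqrt(77916810.2276) = 8827.0499

8827.0499 $/yr


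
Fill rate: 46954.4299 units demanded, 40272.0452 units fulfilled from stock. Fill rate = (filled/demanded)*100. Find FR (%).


FR = 40272.0452 / 46954.4299 * 100 = 85.7684

85.7684%


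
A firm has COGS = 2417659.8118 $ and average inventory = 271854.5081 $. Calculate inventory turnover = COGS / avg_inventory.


Turnover = 2417659.8118 / 271854.5081 = 8.8932

8.8932


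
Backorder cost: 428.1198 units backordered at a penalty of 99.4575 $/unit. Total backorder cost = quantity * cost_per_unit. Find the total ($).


Total = 428.1198 * 99.4575 = 42579.7250

42579.7250 $


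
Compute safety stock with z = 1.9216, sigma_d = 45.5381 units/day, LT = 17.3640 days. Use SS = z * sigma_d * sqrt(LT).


sqrt(LT) = sqrt(17.3640) = 4.1670
SS = 1.9216 * 45.5381 * 4.1670 = 364.6387

364.6387 units


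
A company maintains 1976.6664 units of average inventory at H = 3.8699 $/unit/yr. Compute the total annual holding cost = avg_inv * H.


Cost = 1976.6664 * 3.8699 = 7649.5013

7649.5013 $/yr


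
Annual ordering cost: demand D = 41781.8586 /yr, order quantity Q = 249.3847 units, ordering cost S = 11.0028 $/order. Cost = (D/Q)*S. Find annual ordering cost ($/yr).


Number of orders = D/Q = 167.5398
Cost = 167.5398 * 11.0028 = 1843.4067

1843.4067 $/yr


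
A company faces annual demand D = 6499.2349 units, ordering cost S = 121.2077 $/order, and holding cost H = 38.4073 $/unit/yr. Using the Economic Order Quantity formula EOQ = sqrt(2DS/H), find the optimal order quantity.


2*D*S = 2 * 6499.2349 * 121.2077 = 1575514.6280
2*D*S/H = 41021.2285
EOQ = sqrt(41021.2285) = 202.5370

202.5370 units


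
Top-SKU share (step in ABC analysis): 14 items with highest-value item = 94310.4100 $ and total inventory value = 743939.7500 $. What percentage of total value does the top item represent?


Top item = 94310.4100
Total = 743939.7500
Percentage = 94310.4100 / 743939.7500 * 100 = 12.6772

12.6772%


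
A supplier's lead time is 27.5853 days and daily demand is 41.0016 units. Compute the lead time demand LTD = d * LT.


LTD = 41.0016 * 27.5853 = 1131.0414

1131.0414 units


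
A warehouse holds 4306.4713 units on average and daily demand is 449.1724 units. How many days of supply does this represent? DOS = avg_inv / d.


DOS = 4306.4713 / 449.1724 = 9.5876

9.5876 days


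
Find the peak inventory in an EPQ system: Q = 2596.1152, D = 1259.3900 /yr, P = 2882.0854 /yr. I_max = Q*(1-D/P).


D/P = 0.4370
1 - D/P = 0.5630
I_max = 2596.1152 * 0.5630 = 1461.6861

1461.6861 units


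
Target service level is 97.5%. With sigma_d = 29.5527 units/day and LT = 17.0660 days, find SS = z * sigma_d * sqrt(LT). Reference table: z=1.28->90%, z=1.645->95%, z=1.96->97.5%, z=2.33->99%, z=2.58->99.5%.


From the table, SL = 97.5% corresponds to z = 1.96
sqrt(LT) = sqrt(17.0660) = 4.1311
SS = 1.96 * 29.5527 * 4.1311 = 239.2870

239.2870 units


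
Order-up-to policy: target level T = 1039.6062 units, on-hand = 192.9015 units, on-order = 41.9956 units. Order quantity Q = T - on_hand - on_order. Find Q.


Inventory position = OH + OO = 192.9015 + 41.9956 = 234.8971
Q = 1039.6062 - 234.8971 = 804.7091

804.7091 units


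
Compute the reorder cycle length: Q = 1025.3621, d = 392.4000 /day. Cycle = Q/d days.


Cycle = 1025.3621 / 392.4000 = 2.6131

2.6131 days


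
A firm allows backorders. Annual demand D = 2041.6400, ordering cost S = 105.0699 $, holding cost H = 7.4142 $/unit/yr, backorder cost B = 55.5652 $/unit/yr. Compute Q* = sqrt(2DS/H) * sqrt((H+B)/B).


sqrt(2DS/H) = 240.5535
sqrt((H+B)/B) = 1.0646
Q* = 240.5535 * 1.0646 = 256.0999

256.0999 units


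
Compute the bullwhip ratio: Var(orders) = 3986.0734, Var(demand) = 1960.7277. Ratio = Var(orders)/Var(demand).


BW = 3986.0734 / 1960.7277 = 2.0330

2.0330


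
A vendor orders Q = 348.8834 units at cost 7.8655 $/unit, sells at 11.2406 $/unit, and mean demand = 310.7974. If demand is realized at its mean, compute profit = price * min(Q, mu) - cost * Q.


Sales at mu = min(348.8834, 310.7974) = 310.7974
Revenue = 11.2406 * 310.7974 = 3493.5493
Total cost = 7.8655 * 348.8834 = 2744.1424
Profit = 3493.5493 - 2744.1424 = 749.4069

749.4069 $


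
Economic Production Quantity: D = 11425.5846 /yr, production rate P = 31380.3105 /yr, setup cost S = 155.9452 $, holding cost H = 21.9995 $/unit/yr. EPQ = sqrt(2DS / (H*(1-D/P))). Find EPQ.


1 - D/P = 1 - 0.3641 = 0.6359
H*(1-D/P) = 13.9895
2DS = 3563530.1511
EPQ = sqrt(254729.4144) = 504.7073

504.7073 units


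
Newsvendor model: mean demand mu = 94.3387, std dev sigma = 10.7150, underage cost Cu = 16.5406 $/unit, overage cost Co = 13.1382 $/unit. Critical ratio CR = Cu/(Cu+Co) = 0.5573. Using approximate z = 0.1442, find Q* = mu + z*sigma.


CR = Cu/(Cu+Co) = 16.5406/(16.5406+13.1382) = 0.5573
z = 0.1442
Q* = 94.3387 + 0.1442 * 10.7150 = 95.8838

95.8838 units


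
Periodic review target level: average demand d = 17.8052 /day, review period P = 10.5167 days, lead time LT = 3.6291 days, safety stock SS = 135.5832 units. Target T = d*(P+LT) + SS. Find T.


P + LT = 14.1458
d*(P+LT) = 17.8052 * 14.1458 = 251.8688
T = 251.8688 + 135.5832 = 387.4520

387.4520 units


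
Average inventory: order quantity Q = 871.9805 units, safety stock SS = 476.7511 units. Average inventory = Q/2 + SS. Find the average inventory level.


Q/2 = 435.9903
Avg = 435.9903 + 476.7511 = 912.7414

912.7414 units


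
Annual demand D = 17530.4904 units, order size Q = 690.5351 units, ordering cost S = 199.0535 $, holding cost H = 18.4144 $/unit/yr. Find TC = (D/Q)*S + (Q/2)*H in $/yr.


Ordering cost = D*S/Q = 5053.3354
Holding cost = Q*H/2 = 6357.8948
TC = 5053.3354 + 6357.8948 = 11411.2302

11411.2302 $/yr


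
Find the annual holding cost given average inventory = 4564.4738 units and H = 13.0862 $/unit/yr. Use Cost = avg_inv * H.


Cost = 4564.4738 * 13.0862 = 59731.6170

59731.6170 $/yr


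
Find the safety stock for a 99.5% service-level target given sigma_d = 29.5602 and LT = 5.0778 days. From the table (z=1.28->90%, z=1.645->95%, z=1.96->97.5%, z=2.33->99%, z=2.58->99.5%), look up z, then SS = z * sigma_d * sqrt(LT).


From the table, SL = 99.5% corresponds to z = 2.58
sqrt(LT) = sqrt(5.0778) = 2.2534
SS = 2.58 * 29.5602 * 2.2534 = 171.8561

171.8561 units


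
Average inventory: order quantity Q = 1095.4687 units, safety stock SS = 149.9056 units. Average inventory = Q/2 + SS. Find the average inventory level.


Q/2 = 547.7343
Avg = 547.7343 + 149.9056 = 697.6399

697.6399 units


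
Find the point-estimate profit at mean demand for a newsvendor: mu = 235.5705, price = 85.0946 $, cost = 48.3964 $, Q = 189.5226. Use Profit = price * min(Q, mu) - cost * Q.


Sales at mu = min(189.5226, 235.5705) = 189.5226
Revenue = 85.0946 * 189.5226 = 16127.3498
Total cost = 48.3964 * 189.5226 = 9172.2116
Profit = 16127.3498 - 9172.2116 = 6955.1383

6955.1383 $


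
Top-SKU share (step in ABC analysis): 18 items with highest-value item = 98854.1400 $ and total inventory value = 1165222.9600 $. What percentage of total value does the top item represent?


Top item = 98854.1400
Total = 1165222.9600
Percentage = 98854.1400 / 1165222.9600 * 100 = 8.4837

8.4837%


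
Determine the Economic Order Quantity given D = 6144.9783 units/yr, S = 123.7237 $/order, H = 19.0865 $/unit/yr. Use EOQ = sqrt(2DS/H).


2*D*S = 2 * 6144.9783 * 123.7237 = 1520558.9034
2*D*S/H = 79666.7227
EOQ = sqrt(79666.7227) = 282.2529

282.2529 units


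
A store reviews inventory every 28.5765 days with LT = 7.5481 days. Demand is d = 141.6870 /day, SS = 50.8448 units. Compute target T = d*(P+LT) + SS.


P + LT = 36.1246
d*(P+LT) = 141.6870 * 36.1246 = 5118.3862
T = 5118.3862 + 50.8448 = 5169.2310

5169.2310 units


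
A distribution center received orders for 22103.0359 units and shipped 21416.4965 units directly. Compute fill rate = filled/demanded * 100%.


FR = 21416.4965 / 22103.0359 * 100 = 96.8939

96.8939%


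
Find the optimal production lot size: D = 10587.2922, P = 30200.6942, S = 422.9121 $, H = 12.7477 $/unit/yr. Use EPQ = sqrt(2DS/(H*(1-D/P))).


1 - D/P = 1 - 0.3506 = 0.6494
H*(1-D/P) = 8.2788
2DS = 8954987.9552
EPQ = sqrt(1081675.9351) = 1040.0365

1040.0365 units


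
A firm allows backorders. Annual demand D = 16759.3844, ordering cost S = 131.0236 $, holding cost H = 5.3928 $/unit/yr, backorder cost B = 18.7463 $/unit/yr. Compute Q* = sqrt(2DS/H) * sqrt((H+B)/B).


sqrt(2DS/H) = 902.4261
sqrt((H+B)/B) = 1.1348
Q* = 902.4261 * 1.1348 = 1024.0340

1024.0340 units


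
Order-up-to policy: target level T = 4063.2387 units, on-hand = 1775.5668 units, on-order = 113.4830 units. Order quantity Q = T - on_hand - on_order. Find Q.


Inventory position = OH + OO = 1775.5668 + 113.4830 = 1889.0498
Q = 4063.2387 - 1889.0498 = 2174.1889

2174.1889 units


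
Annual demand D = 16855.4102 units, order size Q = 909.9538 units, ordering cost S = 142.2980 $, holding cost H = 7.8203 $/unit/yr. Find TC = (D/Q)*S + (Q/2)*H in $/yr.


Ordering cost = D*S/Q = 2635.8384
Holding cost = Q*H/2 = 3558.0559
TC = 2635.8384 + 3558.0559 = 6193.8942

6193.8942 $/yr


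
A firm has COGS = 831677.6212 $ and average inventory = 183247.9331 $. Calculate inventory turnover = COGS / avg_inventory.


Turnover = 831677.6212 / 183247.9331 = 4.5385

4.5385


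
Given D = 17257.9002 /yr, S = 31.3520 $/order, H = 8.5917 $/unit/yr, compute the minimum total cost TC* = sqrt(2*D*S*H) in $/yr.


2*D*S*H = 9297416.8608
TC* = sqrt(9297416.8608) = 3049.1666

3049.1666 $/yr


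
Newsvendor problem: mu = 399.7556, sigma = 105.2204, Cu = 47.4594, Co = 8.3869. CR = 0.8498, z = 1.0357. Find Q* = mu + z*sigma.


CR = Cu/(Cu+Co) = 47.4594/(47.4594+8.3869) = 0.8498
z = 1.0357
Q* = 399.7556 + 1.0357 * 105.2204 = 508.7324

508.7324 units


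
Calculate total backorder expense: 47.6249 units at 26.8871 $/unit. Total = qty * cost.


Total = 47.6249 * 26.8871 = 1280.4954

1280.4954 $


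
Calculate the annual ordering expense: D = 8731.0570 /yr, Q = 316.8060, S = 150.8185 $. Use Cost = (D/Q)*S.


Number of orders = D/Q = 27.5596
Cost = 27.5596 * 150.8185 = 4156.5025

4156.5025 $/yr


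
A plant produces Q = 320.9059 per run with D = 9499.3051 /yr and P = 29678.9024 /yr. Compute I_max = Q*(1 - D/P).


D/P = 0.3201
1 - D/P = 0.6799
I_max = 320.9059 * 0.6799 = 218.1938

218.1938 units


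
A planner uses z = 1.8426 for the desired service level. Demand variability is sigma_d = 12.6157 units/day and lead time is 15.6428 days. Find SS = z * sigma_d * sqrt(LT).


sqrt(LT) = sqrt(15.6428) = 3.9551
SS = 1.8426 * 12.6157 * 3.9551 = 91.9390

91.9390 units


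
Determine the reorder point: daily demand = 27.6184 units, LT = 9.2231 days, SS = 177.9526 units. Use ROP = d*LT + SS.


d*LT = 27.6184 * 9.2231 = 254.7273
ROP = 254.7273 + 177.9526 = 432.6799

432.6799 units


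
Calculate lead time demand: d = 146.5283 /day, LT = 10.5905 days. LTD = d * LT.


LTD = 146.5283 * 10.5905 = 1551.8080

1551.8080 units


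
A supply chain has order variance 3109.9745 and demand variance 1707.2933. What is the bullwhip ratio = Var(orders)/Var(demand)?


BW = 3109.9745 / 1707.2933 = 1.8216

1.8216


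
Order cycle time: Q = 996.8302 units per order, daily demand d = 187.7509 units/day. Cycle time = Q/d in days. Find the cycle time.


Cycle = 996.8302 / 187.7509 = 5.3093

5.3093 days


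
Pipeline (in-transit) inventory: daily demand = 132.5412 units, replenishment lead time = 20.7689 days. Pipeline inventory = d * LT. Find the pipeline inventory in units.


Pipeline = 132.5412 * 20.7689 = 2752.7349

2752.7349 units


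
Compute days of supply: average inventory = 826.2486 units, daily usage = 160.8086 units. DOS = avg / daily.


DOS = 826.2486 / 160.8086 = 5.1381

5.1381 days


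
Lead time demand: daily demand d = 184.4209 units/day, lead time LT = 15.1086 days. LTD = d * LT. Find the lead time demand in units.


LTD = 184.4209 * 15.1086 = 2786.3416

2786.3416 units


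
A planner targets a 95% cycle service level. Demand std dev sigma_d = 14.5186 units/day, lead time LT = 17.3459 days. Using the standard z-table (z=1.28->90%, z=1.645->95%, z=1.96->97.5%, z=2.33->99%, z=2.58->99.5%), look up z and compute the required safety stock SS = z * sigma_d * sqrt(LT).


From the table, SL = 95% corresponds to z = 1.645
sqrt(LT) = sqrt(17.3459) = 4.1648
SS = 1.645 * 14.5186 * 4.1648 = 99.4693

99.4693 units


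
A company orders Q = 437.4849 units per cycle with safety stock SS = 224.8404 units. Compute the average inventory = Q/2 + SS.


Q/2 = 218.7424
Avg = 218.7424 + 224.8404 = 443.5829

443.5829 units


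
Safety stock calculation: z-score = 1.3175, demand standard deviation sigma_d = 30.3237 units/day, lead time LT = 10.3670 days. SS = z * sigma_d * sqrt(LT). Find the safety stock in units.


sqrt(LT) = sqrt(10.3670) = 3.2198
SS = 1.3175 * 30.3237 * 3.2198 = 128.6351

128.6351 units


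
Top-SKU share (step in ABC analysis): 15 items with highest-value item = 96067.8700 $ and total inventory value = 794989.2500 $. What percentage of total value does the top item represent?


Top item = 96067.8700
Total = 794989.2500
Percentage = 96067.8700 / 794989.2500 * 100 = 12.0842

12.0842%
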